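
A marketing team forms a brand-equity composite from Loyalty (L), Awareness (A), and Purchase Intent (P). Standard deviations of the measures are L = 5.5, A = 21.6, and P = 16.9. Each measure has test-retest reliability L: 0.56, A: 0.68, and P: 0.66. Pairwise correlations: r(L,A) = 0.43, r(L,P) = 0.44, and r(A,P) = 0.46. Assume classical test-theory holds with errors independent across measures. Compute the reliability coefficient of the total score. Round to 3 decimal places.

0.801

Var(L+A+P) = 5.5² + 21.6² + 16.9² + 2·[5.5·21.6·0.43 + 5.5·16.9·0.44 + 21.6·16.9·0.46] = 782.42 + 519.801 = 1302.22.
Because errors are independent across components, Cov(Tᵢ,Tⱼ) = Cov(Xᵢ,Xⱼ); the off-diagonal part of the true-score variance is the same as above.
True-score variance = [5.5²·0.56 + 21.6²·0.68 + 16.9²·0.66] + 519.801 = 522.703 + 519.801 = 1042.5.
Reliability = 1042.5 / 1302.22 = 0.801.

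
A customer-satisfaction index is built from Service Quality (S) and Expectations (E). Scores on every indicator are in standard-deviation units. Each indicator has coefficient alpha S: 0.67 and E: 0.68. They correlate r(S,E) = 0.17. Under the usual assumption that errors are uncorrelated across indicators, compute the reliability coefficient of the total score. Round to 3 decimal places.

0.722

Var(S+E) = 2 + 2·[0.17] = 2 + 0.34 = 2.34.
With uncorrelated errors the cross-covariances are all true-score covariance, so they carry over unchanged; only the diagonal terms shrink to ρᵢσᵢ².
True-score variance = [0.67 + 0.68] + 0.34 = 1.35 + 0.34 = 1.69.
Reliability = 1.69 / 2.34 = 0.722.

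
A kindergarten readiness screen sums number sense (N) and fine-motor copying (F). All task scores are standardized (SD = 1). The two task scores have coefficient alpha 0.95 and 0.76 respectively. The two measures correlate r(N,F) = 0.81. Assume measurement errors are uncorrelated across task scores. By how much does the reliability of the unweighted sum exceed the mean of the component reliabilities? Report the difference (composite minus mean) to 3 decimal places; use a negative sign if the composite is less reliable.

0.065

Var(sum) = 2 + 1.62 = 3.62; true-score variance = 1.71 + 1.62 = 3.33; composite reliability = 0.9199.
Mean component reliability = 0.8550.
Difference = 0.9199 − 0.8550 = 0.065.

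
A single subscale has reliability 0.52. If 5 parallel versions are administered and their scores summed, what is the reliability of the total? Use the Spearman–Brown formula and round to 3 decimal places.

ρ_k = kρ / (1 + (k−1)ρ) = 5·0.52 / (1 + 4·0.52) = 2.600 / 3.080 = 0.844.

0.844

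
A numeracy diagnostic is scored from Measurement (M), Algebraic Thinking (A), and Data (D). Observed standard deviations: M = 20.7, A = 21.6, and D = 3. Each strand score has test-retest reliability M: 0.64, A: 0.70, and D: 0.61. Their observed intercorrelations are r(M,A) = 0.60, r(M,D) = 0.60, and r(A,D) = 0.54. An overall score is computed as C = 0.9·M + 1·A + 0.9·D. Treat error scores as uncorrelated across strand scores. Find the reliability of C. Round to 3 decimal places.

Var(C) = 0.9²·20.7² + 21.6² + 0.9²·3² + 2·[0.9·20.7·21.6·0.60 + 0.81·20.7·3·0.60 + 0.9·21.6·3·0.54] = 820.927 + 606.236 = 1427.16.
Because errors are independent across components, Cov(Tᵢ,Tⱼ) = Cov(Xᵢ,Xⱼ); the off-diagonal part of the true-score variance is the same as above.
True-score variance = [0.9²·20.7²·0.64 + 21.6²·0.70 + 0.9²·3²·0.61] + 606.236 = 553.168 + 606.236 = 1159.4.
Reliability = 1159.4 / 1427.16 = 0.812.

0.812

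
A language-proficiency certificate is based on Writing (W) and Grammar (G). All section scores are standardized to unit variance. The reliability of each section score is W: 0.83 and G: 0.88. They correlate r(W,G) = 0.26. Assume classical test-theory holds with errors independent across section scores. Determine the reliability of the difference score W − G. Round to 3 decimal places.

0.804

Var(W−G) = 1 + 1 − 2·0.26 = 2 − 0.52 = 1.48.
Under uncorrelated errors the observed covariances equal the true-score covariances, so only the own-variance terms attenuate.
True-score variance = [0.83 + 0.88] − 0.52 = 1.71 − 0.52 = 1.19.
Reliability = 1.19 / 1.48 = 0.804.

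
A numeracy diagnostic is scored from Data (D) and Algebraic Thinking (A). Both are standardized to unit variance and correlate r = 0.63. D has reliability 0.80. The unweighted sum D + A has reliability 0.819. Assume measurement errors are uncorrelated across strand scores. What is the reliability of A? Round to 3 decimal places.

0.610

Var(D+A) = 2 + 2·0.63 = 3.260.
True-score variance = ρ_D + ρ_A + 2·0.63, so 0.819 = (0.80 + ρ_A + 1.26) / 3.260.
ρ_A = 0.819·3.260 − 0.80 − 1.26 = 0.610.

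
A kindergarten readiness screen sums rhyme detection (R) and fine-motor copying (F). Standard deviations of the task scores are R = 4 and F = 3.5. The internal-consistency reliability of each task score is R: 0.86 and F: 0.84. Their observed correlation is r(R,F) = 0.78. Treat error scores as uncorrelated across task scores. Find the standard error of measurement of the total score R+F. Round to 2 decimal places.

2.05

Var(total) = 28.25 + 21.84 = 50.09.
True-score variance = 24.05 + 21.84 = 45.89, so reliability = 0.9162.
Error variance = 50.09 − 45.89 = 4.2; SEM = √4.2 = 2.05.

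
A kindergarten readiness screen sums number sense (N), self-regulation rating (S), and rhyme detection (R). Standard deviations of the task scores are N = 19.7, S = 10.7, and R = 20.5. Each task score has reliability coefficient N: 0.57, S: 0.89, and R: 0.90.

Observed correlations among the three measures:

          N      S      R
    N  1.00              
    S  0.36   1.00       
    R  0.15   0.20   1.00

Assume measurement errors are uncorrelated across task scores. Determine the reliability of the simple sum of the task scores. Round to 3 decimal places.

Var(N+S+R) = 19.7² + 10.7² + 20.5² + 2·[19.7·10.7·0.36 + 19.7·20.5·0.15 + 10.7·20.5·0.20] = 922.83 + 360.664 = 1283.49.
Because errors are independent across components, Cov(Tᵢ,Tⱼ) = Cov(Xᵢ,Xⱼ); the off-diagonal part of the true-score variance is the same as above.
True-score variance = [19.7²·0.57 + 10.7²·0.89 + 20.5²·0.90] + 360.664 = 701.332 + 360.664 = 1062.
Reliability = 1062 / 1283.49 = 0.827.

0.827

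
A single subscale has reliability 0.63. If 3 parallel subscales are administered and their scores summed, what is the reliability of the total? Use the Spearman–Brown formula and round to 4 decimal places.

0.8363

ρ_k = kρ / (1 + (k−1)ρ) = 3·0.63 / (1 + 2·0.63) = 1.890 / 2.260 = 0.8363.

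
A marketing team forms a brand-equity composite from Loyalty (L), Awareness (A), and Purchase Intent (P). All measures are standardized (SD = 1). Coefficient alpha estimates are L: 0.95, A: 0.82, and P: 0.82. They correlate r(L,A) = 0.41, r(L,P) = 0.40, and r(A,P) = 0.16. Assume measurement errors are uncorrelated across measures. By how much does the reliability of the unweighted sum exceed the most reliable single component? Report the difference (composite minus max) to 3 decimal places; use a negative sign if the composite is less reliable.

Var(sum) = 3 + 1.94 = 4.94; true-score variance = 2.59 + 1.94 = 4.53; composite reliability = 0.9170.
Max component reliability = 0.9500.
Difference = 0.9170 − 0.9500 = -0.033.

-0.033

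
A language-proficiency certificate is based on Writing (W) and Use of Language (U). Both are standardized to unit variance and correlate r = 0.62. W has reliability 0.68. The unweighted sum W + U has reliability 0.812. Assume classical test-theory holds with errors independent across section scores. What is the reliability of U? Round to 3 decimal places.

Var(W+U) = 2 + 2·0.62 = 3.240.
True-score variance = ρ_W + ρ_U + 2·0.62, so 0.812 = (0.68 + ρ_U + 1.24) / 3.240.
ρ_U = 0.812·3.240 − 0.68 − 1.24 = 0.711.

0.711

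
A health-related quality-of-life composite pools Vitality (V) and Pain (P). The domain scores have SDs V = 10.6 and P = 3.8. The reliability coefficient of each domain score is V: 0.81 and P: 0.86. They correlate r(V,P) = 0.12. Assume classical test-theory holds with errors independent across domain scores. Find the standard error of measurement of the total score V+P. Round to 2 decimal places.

Var(total) = 126.8 + 9.6672 = 136.467.
True-score variance = 103.43 + 9.6672 = 113.097, so reliability = 0.8288.
Error variance = 136.467 − 113.097 = 23.37; SEM = √23.37 = 4.83.

4.83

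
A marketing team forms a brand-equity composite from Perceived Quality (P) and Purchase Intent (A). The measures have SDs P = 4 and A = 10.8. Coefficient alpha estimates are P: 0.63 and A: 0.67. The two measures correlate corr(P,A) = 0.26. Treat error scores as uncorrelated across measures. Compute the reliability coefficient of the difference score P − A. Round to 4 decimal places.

Var(P−A) = 4² + 10.8² − 2·4·10.8·0.26 = 132.64 − 22.464 = 110.176.
Under uncorrelated errors the observed covariances equal the true-score covariances, so only the own-variance terms attenuate.
True-score variance = [4²·0.63 + 10.8²·0.67] − 22.464 = 88.2288 − 22.464 = 65.7648.
Reliability = 65.7648 / 110.176 = 0.5969.

0.5969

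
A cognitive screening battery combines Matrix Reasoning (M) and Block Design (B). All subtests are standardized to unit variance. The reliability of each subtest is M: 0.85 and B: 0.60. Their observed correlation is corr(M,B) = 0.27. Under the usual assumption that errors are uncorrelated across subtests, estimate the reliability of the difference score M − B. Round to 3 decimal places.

0.623

Var(M−B) = 1 + 1 − 2·0.27 = 2 − 0.54 = 1.46.
With uncorrelated errors the cross-covariances are all true-score covariance, so they carry over unchanged; only the diagonal terms shrink to ρᵢσᵢ².
True-score variance = [0.85 + 0.60] − 0.54 = 1.45 − 0.54 = 0.91.
Reliability = 0.91 / 1.46 = 0.623.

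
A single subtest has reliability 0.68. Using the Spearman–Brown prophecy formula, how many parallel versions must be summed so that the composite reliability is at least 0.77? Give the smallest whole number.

2

k ≥ ρ*(1−ρ₁)/(ρ₁(1−ρ*)) = 0.77·0.32 / (0.68·0.23) = 1.575.
Smallest integer k = 2.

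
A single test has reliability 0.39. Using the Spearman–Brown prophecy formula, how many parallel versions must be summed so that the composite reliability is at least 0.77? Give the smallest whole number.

k ≥ ρ*(1−ρ₁)/(ρ₁(1−ρ*)) = 0.77·0.61 / (0.39·0.23) = 5.236.
Smallest integer k = 6.

6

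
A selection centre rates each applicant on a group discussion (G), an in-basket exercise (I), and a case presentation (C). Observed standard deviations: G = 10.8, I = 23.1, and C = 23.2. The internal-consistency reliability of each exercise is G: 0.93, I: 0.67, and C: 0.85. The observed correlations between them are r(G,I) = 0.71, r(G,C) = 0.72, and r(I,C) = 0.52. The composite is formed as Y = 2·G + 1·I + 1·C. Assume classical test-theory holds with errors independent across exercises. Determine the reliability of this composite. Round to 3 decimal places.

Var(Y) = 2²·10.8² + 23.1² + 23.2² + 2·[2·10.8·23.1·0.71 + 2·10.8·23.2·0.72 + 23.1·23.2·0.52] = 1538.41 + 1987.49 = 3525.9.
With uncorrelated errors the cross-covariances are all true-score covariance, so they carry over unchanged; only the diagonal terms shrink to ρᵢσᵢ².
True-score variance = [2²·10.8²·0.93 + 23.1²·0.67 + 23.2²·0.85] + 1987.49 = 1248.92 + 1987.49 = 3236.42.
Reliability = 3236.42 / 3525.9 = 0.918.

0.918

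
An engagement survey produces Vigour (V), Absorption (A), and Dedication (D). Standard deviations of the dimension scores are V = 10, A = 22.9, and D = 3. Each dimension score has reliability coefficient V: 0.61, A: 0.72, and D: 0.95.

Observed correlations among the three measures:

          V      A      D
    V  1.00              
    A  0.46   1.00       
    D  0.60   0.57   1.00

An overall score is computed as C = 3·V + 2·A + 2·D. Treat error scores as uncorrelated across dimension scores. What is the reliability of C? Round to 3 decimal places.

Var(C) = 3²·10² + 2²·22.9² + 2²·3² + 2·[6·10·22.9·0.46 + 6·10·3·0.60 + 4·22.9·3·0.57] = 3033.64 + 1793.35 = 4826.99.
Because errors are independent across components, Cov(Tᵢ,Tⱼ) = Cov(Xᵢ,Xⱼ); the off-diagonal part of the true-score variance is the same as above.
True-score variance = [3²·10²·0.61 + 2²·22.9²·0.72 + 2²·3²·0.95] + 1793.35 = 2093.5 + 1793.35 = 3886.85.
Reliability = 3886.85 / 4826.99 = 0.805.

0.805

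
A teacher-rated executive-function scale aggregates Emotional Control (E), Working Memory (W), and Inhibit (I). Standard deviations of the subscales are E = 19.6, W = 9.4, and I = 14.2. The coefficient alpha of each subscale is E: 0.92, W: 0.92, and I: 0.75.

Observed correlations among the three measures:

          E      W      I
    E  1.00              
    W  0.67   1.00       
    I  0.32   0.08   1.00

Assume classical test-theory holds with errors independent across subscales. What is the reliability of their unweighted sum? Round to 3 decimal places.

Var(E+W+I) = 19.6² + 9.4² + 14.2² + 2·[19.6·9.4·0.67 + 19.6·14.2·0.32 + 9.4·14.2·0.08] = 674.16 + 446.363 = 1120.52.
Under uncorrelated errors the observed covariances equal the true-score covariances, so only the own-variance terms attenuate.
True-score variance = [19.6²·0.92 + 9.4²·0.92 + 14.2²·0.75] + 446.363 = 585.948 + 446.363 = 1032.31.
Reliability = 1032.31 / 1120.52 = 0.921.

0.921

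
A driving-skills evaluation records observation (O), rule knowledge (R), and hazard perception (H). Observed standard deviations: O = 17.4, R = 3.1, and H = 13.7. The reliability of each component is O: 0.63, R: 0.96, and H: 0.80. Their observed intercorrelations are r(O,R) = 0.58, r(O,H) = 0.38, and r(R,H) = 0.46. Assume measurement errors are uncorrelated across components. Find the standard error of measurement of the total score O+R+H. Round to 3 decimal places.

Var(total) = 500.06 + 282.812 = 782.872.
True-score variance = 350.116 + 282.812 = 632.928, so reliability = 0.8085.
Error variance = 782.872 − 632.928 = 149.944; SEM = √149.944 = 12.245.

12.245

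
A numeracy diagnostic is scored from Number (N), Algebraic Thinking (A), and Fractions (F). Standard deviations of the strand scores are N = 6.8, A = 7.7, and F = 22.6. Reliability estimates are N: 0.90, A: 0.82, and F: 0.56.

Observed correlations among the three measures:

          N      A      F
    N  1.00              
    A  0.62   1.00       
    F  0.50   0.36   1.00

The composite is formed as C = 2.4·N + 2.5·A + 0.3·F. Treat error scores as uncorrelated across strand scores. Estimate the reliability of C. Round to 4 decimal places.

Var(C) = 2.4²·6.8² + 2.5²·7.7² + 0.3²·22.6² + 2·[6·6.8·7.7·0.62 + 0.72·6.8·22.6·0.50 + 0.75·7.7·22.6·0.36] = 682.873 + 594.179 = 1277.05.
Under uncorrelated errors the observed covariances equal the true-score covariances, so only the own-variance terms attenuate.
True-score variance = [2.4²·6.8²·0.90 + 2.5²·7.7²·0.82 + 0.3²·22.6²·0.56] + 594.179 = 569.312 + 594.179 = 1163.49.
Reliability = 1163.49 / 1277.05 = 0.9111.

0.9111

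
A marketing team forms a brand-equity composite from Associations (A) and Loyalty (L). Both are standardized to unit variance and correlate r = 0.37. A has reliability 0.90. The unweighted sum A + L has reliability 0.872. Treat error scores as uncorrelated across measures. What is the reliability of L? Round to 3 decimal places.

0.749

Var(A+L) = 2 + 2·0.37 = 2.740.
True-score variance = ρ_A + ρ_L + 2·0.37, so 0.872 = (0.90 + ρ_L + 0.74) / 2.740.
ρ_L = 0.872·2.740 − 0.90 − 0.74 = 0.749.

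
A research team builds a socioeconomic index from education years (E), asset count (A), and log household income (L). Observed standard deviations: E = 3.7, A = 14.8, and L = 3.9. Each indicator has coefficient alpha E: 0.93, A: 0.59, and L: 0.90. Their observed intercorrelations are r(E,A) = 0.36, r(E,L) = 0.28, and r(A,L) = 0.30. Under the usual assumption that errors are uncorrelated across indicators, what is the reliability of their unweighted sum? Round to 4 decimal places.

0.7204

Var(E+A+L) = 3.7² + 14.8² + 3.9² + 2·[3.7·14.8·0.36 + 3.7·3.9·0.28 + 14.8·3.9·0.30] = 247.94 + 82.14 = 330.08.
With uncorrelated errors the cross-covariances are all true-score covariance, so they carry over unchanged; only the diagonal terms shrink to ρᵢσᵢ².
True-score variance = [3.7²·0.93 + 14.8²·0.59 + 3.9²·0.90] + 82.14 = 155.654 + 82.14 = 237.794.
Reliability = 237.794 / 330.08 = 0.7204.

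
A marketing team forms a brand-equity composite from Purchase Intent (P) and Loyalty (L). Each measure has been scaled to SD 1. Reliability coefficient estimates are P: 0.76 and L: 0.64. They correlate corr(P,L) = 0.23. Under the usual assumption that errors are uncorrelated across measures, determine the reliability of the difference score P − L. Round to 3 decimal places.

0.610

Var(P−L) = 1 + 1 − 2·0.23 = 2 − 0.46 = 1.54.
With uncorrelated errors the cross-covariances are all true-score covariance, so they carry over unchanged; only the diagonal terms shrink to ρᵢσᵢ².
True-score variance = [0.76 + 0.64] − 0.46 = 1.4 − 0.46 = 0.94.
Reliability = 0.94 / 1.54 = 0.610.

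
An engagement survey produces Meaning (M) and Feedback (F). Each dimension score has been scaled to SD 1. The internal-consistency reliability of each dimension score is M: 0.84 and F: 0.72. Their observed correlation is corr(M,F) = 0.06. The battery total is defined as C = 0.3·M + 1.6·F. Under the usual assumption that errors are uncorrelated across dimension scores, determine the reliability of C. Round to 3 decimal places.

Var(C) = 0.3² + 1.6² + 2·[0.48·0.06] = 2.65 + 0.0576 = 2.7076.
Because errors are independent across components, Cov(Tᵢ,Tⱼ) = Cov(Xᵢ,Xⱼ); the off-diagonal part of the true-score variance is the same as above.
True-score variance = [0.3²·0.84 + 1.6²·0.72] + 0.0576 = 1.9188 + 0.0576 = 1.9764.
Reliability = 1.9764 / 2.7076 = 0.730.

0.730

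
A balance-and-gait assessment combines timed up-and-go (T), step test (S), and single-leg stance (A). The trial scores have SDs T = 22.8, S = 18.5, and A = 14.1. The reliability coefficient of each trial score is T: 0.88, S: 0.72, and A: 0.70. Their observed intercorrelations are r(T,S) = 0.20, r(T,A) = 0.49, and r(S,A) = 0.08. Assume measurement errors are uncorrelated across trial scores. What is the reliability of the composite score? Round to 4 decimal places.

0.8627

Var(T+S+A) = 22.8² + 18.5² + 14.1² + 2·[22.8·18.5·0.20 + 22.8·14.1·0.49 + 18.5·14.1·0.08] = 1060.9 + 525.506 = 1586.41.
Because errors are independent across components, Cov(Tᵢ,Tⱼ) = Cov(Xᵢ,Xⱼ); the off-diagonal part of the true-score variance is the same as above.
True-score variance = [22.8²·0.88 + 18.5²·0.72 + 14.1²·0.70] + 525.506 = 843.046 + 525.506 = 1368.55.
Reliability = 1368.55 / 1586.41 = 0.8627.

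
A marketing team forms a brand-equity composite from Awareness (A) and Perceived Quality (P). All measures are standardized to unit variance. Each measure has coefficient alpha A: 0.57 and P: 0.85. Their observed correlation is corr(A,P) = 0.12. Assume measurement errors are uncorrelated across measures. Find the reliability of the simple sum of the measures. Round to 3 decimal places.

Var(A+P) = 2 + 2·[0.12] = 2 + 0.24 = 2.24.
Because errors are independent across components, Cov(Tᵢ,Tⱼ) = Cov(Xᵢ,Xⱼ); the off-diagonal part of the true-score variance is the same as above.
True-score variance = [0.57 + 0.85] + 0.24 = 1.42 + 0.24 = 1.66.
Reliability = 1.66 / 2.24 = 0.741.

0.741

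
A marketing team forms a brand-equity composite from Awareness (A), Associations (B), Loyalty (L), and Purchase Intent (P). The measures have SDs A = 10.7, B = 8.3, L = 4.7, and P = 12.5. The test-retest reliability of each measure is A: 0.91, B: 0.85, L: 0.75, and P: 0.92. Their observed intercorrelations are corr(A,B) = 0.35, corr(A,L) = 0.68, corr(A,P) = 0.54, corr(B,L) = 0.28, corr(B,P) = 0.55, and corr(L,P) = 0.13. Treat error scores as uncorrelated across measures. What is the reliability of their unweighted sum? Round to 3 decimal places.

0.951

Var(A+B+L+P) = 10.7² + 8.3² + 4.7² + 12.5² + 2·[10.7·8.3·0.35 + 10.7·4.7·0.68 + 10.7·12.5·0.54 + 8.3·4.7·0.28 + 8.3·12.5·0.55 + 4.7·12.5·0.13] = 361.72 + 426.257 = 787.977.
Because errors are independent across components, Cov(Tᵢ,Tⱼ) = Cov(Xᵢ,Xⱼ); the off-diagonal part of the true-score variance is the same as above.
True-score variance = [10.7²·0.91 + 8.3²·0.85 + 4.7²·0.75 + 12.5²·0.92] + 426.257 = 323.06 + 426.257 = 749.317.
Reliability = 749.317 / 787.977 = 0.951.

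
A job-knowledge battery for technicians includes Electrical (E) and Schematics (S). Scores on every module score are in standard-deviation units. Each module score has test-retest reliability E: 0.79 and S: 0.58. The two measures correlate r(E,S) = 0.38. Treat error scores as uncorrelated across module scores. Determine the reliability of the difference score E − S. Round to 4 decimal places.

0.4919

Var(E−S) = 1 + 1 − 2·0.38 = 2 − 0.76 = 1.24.
Because errors are independent across components, Cov(Tᵢ,Tⱼ) = Cov(Xᵢ,Xⱼ); the off-diagonal part of the true-score variance is the same as above.
True-score variance = [0.79 + 0.58] − 0.76 = 1.37 − 0.76 = 0.61.
Reliability = 0.61 / 1.24 = 0.4919.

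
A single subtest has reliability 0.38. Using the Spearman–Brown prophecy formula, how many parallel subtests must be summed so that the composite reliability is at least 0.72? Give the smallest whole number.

5

k ≥ ρ*(1−ρ₁)/(ρ₁(1−ρ*)) = 0.72·0.62 / (0.38·0.28) = 4.195.
Smallest integer k = 5.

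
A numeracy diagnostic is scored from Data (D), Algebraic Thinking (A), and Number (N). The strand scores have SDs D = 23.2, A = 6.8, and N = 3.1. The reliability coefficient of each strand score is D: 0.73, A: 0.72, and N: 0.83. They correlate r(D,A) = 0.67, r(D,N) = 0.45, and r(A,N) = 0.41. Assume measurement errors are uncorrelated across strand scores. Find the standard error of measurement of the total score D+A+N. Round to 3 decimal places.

Var(total) = 594.09 + 293.412 = 887.502.
True-score variance = 434.184 + 293.412 = 727.596, so reliability = 0.8198.
Error variance = 887.502 − 727.596 = 159.906; SEM = √159.906 = 12.645.

12.645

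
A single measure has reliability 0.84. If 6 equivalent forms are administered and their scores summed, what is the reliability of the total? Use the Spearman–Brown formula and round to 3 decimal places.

0.969

ρ_k = kρ / (1 + (k−1)ρ) = 6·0.84 / (1 + 5·0.84) = 5.040 / 5.200 = 0.969.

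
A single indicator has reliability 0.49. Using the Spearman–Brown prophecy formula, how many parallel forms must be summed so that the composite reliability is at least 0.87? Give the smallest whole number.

7

k ≥ ρ*(1−ρ₁)/(ρ₁(1−ρ*)) = 0.87·0.51 / (0.49·0.13) = 6.965.
Smallest integer k = 7.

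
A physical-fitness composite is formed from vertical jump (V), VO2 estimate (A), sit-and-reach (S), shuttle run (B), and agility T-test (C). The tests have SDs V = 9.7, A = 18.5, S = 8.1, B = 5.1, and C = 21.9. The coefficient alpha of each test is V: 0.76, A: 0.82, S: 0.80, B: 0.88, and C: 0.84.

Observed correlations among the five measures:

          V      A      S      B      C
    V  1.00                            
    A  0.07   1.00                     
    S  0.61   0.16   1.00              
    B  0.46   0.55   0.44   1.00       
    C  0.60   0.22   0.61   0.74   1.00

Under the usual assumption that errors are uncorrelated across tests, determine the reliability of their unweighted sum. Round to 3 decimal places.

Var(V+A+S+B+C) = 9.7² + 18.5² + 8.1² + 5.1² + 21.9² + 2·[9.7·18.5·0.07 + 9.7·8.1·0.61 + 9.7·5.1·0.46 + 9.7·21.9·0.60 + 18.5·8.1·0.16 + 18.5·5.1·0.55 + 18.5·21.9·0.22 + 8.1·5.1·0.44 + 8.1·21.9·0.61 + 5.1·21.9·0.74] = 1007.57 + 1169.48 = 2177.05.
Because errors are independent across components, Cov(Tᵢ,Tⱼ) = Cov(Xᵢ,Xⱼ); the off-diagonal part of the true-score variance is the same as above.
True-score variance = [9.7²·0.76 + 18.5²·0.82 + 8.1²·0.80 + 5.1²·0.88 + 21.9²·0.84] + 1169.48 = 830.403 + 1169.48 = 1999.88.
Reliability = 1999.88 / 2177.05 = 0.919.

0.919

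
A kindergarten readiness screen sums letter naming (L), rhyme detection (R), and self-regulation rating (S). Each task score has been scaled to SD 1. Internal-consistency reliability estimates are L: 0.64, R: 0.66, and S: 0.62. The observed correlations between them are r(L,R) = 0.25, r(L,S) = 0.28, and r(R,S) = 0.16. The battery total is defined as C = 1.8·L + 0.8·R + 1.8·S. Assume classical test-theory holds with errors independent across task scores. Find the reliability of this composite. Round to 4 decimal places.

Var(C) = 1.8² + 0.8² + 1.8² + 2·[1.44·0.25 + 3.24·0.28 + 1.44·0.16] = 7.12 + 2.9952 = 10.1152.
Under uncorrelated errors the observed covariances equal the true-score covariances, so only the own-variance terms attenuate.
True-score variance = [1.8²·0.64 + 0.8²·0.66 + 1.8²·0.62] + 2.9952 = 4.5048 + 2.9952 = 7.5.
Reliability = 7.5 / 10.1152 = 0.7415.

0.7415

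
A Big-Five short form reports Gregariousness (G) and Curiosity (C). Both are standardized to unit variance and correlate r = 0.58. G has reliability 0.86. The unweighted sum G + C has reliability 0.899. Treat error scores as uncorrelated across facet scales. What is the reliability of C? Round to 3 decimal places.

Var(G+C) = 2 + 2·0.58 = 3.160.
True-score variance = ρ_G + ρ_C + 2·0.58, so 0.899 = (0.86 + ρ_C + 1.16) / 3.160.
ρ_C = 0.899·3.160 − 0.86 − 1.16 = 0.821.

0.821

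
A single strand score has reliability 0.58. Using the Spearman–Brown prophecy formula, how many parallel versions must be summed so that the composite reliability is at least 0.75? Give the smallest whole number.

3

k ≥ ρ*(1−ρ₁)/(ρ₁(1−ρ*)) = 0.75·0.42 / (0.58·0.25) = 2.172.
Smallest integer k = 3.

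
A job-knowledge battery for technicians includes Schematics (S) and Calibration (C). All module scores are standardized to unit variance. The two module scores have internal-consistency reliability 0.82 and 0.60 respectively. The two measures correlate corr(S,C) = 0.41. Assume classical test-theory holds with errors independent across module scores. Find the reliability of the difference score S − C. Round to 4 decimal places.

0.5085

Var(S−C) = 1 + 1 − 2·0.41 = 2 − 0.82 = 1.18.
With uncorrelated errors the cross-covariances are all true-score covariance, so they carry over unchanged; only the diagonal terms shrink to ρᵢσᵢ².
True-score variance = [0.82 + 0.60] − 0.82 = 1.42 − 0.82 = 0.6.
Reliability = 0.6 / 1.18 = 0.5085.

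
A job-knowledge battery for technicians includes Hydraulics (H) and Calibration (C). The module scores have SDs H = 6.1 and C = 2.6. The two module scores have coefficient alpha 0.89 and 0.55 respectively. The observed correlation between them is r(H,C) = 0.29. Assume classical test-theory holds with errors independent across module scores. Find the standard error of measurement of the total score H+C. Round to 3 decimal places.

Var(total) = 43.97 + 9.1988 = 53.1688.
True-score variance = 36.8349 + 9.1988 = 46.0337, so reliability = 0.8658.
Error variance = 53.1688 − 46.0337 = 7.1351; SEM = √7.1351 = 2.671.

2.671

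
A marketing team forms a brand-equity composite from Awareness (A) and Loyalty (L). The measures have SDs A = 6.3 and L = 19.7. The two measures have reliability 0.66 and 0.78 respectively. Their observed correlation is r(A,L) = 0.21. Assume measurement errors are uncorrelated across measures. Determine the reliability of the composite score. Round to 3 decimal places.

Var(A+L) = 6.3² + 19.7² + 2·[6.3·19.7·0.21] = 427.78 + 52.1262 = 479.906.
With uncorrelated errors the cross-covariances are all true-score covariance, so they carry over unchanged; only the diagonal terms shrink to ρᵢσᵢ².
True-score variance = [6.3²·0.66 + 19.7²·0.78] + 52.1262 = 328.906 + 52.1262 = 381.032.
Reliability = 381.032 / 479.906 = 0.794.

0.794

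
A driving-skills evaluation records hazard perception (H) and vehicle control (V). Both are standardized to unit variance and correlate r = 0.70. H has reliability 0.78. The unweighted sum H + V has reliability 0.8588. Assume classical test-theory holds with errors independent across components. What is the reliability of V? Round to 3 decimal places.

Var(H+V) = 2 + 2·0.70 = 3.400.
True-score variance = ρ_H + ρ_V + 2·0.70, so 0.8588 = (0.78 + ρ_V + 1.40) / 3.400.
ρ_V = 0.8588·3.400 − 0.78 − 1.40 = 0.740.

0.740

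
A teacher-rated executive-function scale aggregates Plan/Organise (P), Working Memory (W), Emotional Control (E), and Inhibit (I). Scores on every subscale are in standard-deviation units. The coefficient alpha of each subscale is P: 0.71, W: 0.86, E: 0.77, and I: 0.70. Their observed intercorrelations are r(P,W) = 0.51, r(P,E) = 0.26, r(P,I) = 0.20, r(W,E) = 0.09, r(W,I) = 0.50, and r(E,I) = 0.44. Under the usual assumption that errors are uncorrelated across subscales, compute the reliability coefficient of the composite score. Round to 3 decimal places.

0.880

Var(P+W+E+I) = 4 + 2·[0.51 + 0.26 + 0.20 + 0.09 + 0.50 + 0.44] = 4 + 4 = 8.
With uncorrelated errors the cross-covariances are all true-score covariance, so they carry over unchanged; only the diagonal terms shrink to ρᵢσᵢ².
True-score variance = [0.71 + 0.86 + 0.77 + 0.70] + 4 = 3.04 + 4 = 7.04.
Reliability = 7.04 / 8 = 0.880.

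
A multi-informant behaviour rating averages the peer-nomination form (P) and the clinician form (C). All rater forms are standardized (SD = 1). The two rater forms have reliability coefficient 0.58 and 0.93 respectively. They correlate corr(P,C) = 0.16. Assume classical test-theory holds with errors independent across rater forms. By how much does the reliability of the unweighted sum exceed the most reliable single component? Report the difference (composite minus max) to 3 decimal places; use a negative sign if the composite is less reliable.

-0.141

Var(sum) = 2 + 0.32 = 2.32; true-score variance = 1.51 + 0.32 = 1.83; composite reliability = 0.7888.
Max component reliability = 0.9300.
Difference = 0.7888 − 0.9300 = -0.141.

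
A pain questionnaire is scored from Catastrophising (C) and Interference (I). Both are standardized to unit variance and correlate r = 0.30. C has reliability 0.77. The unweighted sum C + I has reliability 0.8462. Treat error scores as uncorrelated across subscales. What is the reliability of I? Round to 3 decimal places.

Var(C+I) = 2 + 2·0.30 = 2.600.
True-score variance = ρ_C + ρ_I + 2·0.30, so 0.8462 = (0.77 + ρ_I + 0.60) / 2.600.
ρ_I = 0.8462·2.600 − 0.77 − 0.60 = 0.830.

0.830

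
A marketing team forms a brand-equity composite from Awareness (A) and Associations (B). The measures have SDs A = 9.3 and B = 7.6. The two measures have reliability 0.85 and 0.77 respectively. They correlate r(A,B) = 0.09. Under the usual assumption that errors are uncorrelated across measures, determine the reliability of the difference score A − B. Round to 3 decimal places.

Var(A−B) = 9.3² + 7.6² − 2·9.3·7.6·0.09 = 144.25 − 12.7224 = 131.528.
Under uncorrelated errors the observed covariances equal the true-score covariances, so only the own-variance terms attenuate.
True-score variance = [9.3²·0.85 + 7.6²·0.77] − 12.7224 = 117.992 − 12.7224 = 105.269.
Reliability = 105.269 / 131.528 = 0.800.

0.800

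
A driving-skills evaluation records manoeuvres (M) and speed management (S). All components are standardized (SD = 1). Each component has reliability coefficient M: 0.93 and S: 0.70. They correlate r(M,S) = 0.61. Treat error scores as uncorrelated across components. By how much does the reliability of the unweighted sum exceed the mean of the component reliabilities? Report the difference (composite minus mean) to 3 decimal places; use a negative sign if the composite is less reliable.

0.070

Var(sum) = 2 + 1.22 = 3.22; true-score variance = 1.63 + 1.22 = 2.85; composite reliability = 0.8851.
Mean component reliability = 0.8150.
Difference = 0.8851 − 0.8150 = 0.070.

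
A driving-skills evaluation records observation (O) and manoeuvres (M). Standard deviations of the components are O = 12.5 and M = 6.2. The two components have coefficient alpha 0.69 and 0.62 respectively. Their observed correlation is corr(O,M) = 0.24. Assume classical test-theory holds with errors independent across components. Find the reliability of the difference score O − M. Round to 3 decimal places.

0.600

Var(O−M) = 12.5² + 6.2² − 2·12.5·6.2·0.24 = 194.69 − 37.2 = 157.49.
With uncorrelated errors the cross-covariances are all true-score covariance, so they carry over unchanged; only the diagonal terms shrink to ρᵢσᵢ².
True-score variance = [12.5²·0.69 + 6.2²·0.62] − 37.2 = 131.645 − 37.2 = 94.4453.
Reliability = 94.4453 / 157.49 = 0.600.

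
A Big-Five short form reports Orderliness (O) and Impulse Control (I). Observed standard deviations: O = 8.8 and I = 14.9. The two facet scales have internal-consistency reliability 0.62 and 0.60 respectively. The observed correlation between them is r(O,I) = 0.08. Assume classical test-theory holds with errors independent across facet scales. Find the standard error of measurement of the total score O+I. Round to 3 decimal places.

Var(total) = 299.45 + 20.9792 = 320.429.
True-score variance = 181.219 + 20.9792 = 202.198, so reliability = 0.6310.
Error variance = 320.429 − 202.198 = 118.231; SEM = √118.231 = 10.873.

10.873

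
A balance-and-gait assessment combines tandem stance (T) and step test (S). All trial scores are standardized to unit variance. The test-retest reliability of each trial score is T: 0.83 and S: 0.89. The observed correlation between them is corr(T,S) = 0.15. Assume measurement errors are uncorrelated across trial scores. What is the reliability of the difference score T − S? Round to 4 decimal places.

Var(T−S) = 1 + 1 − 2·0.15 = 2 − 0.3 = 1.7.
Under uncorrelated errors the observed covariances equal the true-score covariances, so only the own-variance terms attenuate.
True-score variance = [0.83 + 0.89] − 0.3 = 1.72 − 0.3 = 1.42.
Reliability = 1.42 / 1.7 = 0.8353.

0.8353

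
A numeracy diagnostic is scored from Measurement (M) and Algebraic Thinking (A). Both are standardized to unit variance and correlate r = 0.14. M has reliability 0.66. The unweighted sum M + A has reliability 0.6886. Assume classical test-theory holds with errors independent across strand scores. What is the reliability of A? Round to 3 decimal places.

0.630

Var(M+A) = 2 + 2·0.14 = 2.280.
True-score variance = ρ_M + ρ_A + 2·0.14, so 0.6886 = (0.66 + ρ_A + 0.28) / 2.280.
ρ_A = 0.6886·2.280 − 0.66 − 0.28 = 0.630.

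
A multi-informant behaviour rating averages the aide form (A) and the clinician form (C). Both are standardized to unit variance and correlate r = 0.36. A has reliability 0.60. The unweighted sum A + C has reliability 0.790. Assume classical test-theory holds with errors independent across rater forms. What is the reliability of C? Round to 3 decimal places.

Var(A+C) = 2 + 2·0.36 = 2.720.
True-score variance = ρ_A + ρ_C + 2·0.36, so 0.790 = (0.60 + ρ_C + 0.72) / 2.720.
ρ_C = 0.790·2.720 − 0.60 − 0.72 = 0.829.

0.829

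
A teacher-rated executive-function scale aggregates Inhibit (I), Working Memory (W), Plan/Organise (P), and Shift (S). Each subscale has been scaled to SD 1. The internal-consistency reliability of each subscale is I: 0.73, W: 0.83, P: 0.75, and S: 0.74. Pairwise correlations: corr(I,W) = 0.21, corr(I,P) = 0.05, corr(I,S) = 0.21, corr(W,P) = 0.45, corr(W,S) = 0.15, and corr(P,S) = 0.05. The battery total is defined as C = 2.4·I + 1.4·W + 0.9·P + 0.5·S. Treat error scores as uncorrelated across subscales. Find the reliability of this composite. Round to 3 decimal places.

Var(C) = 2.4² + 1.4² + 0.9² + 0.5² + 2·[3.36·0.21 + 2.16·0.05 + 1.2·0.21 + 1.26·0.45 + 0.7·0.15 + 0.45·0.05] = 8.78 + 3.5202 = 12.3002.
Under uncorrelated errors the observed covariances equal the true-score covariances, so only the own-variance terms attenuate.
True-score variance = [2.4²·0.73 + 1.4²·0.83 + 0.9²·0.75 + 0.5²·0.74] + 3.5202 = 6.6241 + 3.5202 = 10.1443.
Reliability = 10.1443 / 12.3002 = 0.825.

0.825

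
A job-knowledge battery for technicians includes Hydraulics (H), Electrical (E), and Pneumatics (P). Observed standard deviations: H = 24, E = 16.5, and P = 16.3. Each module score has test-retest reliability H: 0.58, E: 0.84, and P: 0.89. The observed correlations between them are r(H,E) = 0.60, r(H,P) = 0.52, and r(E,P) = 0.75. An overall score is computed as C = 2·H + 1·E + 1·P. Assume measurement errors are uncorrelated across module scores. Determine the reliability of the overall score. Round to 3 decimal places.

Var(C) = 2²·24² + 16.5² + 16.3² + 2·[2·24·16.5·0.60 + 2·24·16.3·0.52 + 16.5·16.3·0.75] = 2841.94 + 2167.52 = 5009.46.
Because errors are independent across components, Cov(Tᵢ,Tⱼ) = Cov(Xᵢ,Xⱼ); the off-diagonal part of the true-score variance is the same as above.
True-score variance = [2²·24²·0.58 + 16.5²·0.84 + 16.3²·0.89] + 2167.52 = 1801.47 + 2167.52 = 3969.
Reliability = 3969 / 5009.46 = 0.792.

0.792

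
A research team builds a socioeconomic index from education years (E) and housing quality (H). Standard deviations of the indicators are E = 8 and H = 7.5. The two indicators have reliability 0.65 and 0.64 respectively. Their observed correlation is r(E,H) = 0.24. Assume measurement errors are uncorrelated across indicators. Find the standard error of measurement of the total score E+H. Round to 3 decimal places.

Var(total) = 120.25 + 28.8 = 149.05.
True-score variance = 77.6 + 28.8 = 106.4, so reliability = 0.7139.
Error variance = 149.05 − 106.4 = 42.65; SEM = √42.65 = 6.531.

6.531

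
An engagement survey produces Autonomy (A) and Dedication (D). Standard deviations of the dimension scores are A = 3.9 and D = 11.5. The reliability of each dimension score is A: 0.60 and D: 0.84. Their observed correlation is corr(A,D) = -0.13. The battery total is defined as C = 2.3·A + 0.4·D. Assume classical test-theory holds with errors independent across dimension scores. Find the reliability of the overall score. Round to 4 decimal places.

Var(C) = 2.3²·3.9² + 0.4²·11.5² + 2·[0.92·3.9·11.5·(-0.13)] = 101.621 − 10.7281 = 90.8928.
Because errors are independent across components, Cov(Tᵢ,Tⱼ) = Cov(Xᵢ,Xⱼ); the off-diagonal part of the true-score variance is the same as above.
True-score variance = [2.3²·3.9²·0.60 + 0.4²·11.5²·0.84] − 10.7281 = 66.0509 − 10.7281 = 55.3228.
Reliability = 55.3228 / 90.8928 = 0.6087.

0.6087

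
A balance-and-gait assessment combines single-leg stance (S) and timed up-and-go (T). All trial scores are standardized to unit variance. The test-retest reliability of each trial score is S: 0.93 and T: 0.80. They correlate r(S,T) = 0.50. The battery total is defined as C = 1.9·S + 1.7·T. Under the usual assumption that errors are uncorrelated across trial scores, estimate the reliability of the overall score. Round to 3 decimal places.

0.915

Var(C) = 1.9² + 1.7² + 2·[3.23·0.50] = 6.5 + 3.23 = 9.73.
Under uncorrelated errors the observed covariances equal the true-score covariances, so only the own-variance terms attenuate.
True-score variance = [1.9²·0.93 + 1.7²·0.80] + 3.23 = 5.6693 + 3.23 = 8.8993.
Reliability = 8.8993 / 9.73 = 0.915.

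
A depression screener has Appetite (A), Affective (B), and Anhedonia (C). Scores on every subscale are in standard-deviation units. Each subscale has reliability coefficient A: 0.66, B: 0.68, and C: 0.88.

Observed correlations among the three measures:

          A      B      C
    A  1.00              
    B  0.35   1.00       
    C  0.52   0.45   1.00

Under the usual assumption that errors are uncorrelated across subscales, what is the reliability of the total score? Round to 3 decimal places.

0.862

Var(A+B+C) = 3 + 2·[0.35 + 0.52 + 0.45] = 3 + 2.64 = 5.64.
With uncorrelated errors the cross-covariances are all true-score covariance, so they carry over unchanged; only the diagonal terms shrink to ρᵢσᵢ².
True-score variance = [0.66 + 0.68 + 0.88] + 2.64 = 2.22 + 2.64 = 4.86.
Reliability = 4.86 / 5.64 = 0.862.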